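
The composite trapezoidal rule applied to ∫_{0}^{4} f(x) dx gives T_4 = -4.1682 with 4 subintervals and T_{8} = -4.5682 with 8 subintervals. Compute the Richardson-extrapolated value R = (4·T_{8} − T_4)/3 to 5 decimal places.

-4.70153

R = (4·T_{8} − T_4) / 3 = (4·(-4.5682) − (-4.1682))/3 = (-14.1046)/3 = -4.70153.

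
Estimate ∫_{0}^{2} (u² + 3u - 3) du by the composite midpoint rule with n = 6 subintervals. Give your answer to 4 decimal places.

h = (2 − 0)/6 = 0.333333.
Midpoints m₁,…,m₆ = 0.166667, 0.5, 0.833333, 1.166667, 1.5, 1.833333.
f(m₁)=-2.472222, f(m₂)=-1.25, f(m₃)=0.194444, f(m₄)=1.861111, f(m₅)=3.75, f(m₆)=5.861111.
h·[f(m₁) + f(m₂) + f(m₃) + f(m₄) + f(m₅) + f(m₆)] = 0.333333·(7.944444) = 2.6481.

2.6481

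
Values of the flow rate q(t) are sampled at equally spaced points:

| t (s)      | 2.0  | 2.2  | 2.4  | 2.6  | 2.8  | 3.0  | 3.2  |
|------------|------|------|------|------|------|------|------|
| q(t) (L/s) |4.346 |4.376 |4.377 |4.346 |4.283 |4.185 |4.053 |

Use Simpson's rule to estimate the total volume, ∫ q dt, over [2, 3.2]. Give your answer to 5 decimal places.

h = 0.2, n = 6.
(h/3)·[y₀ + 4y₁ + 2y₂ + 4y₃ + 2y₄ + 4y₅ + y₆] = 0.066667·(77.347) = 5.15647.

5.15647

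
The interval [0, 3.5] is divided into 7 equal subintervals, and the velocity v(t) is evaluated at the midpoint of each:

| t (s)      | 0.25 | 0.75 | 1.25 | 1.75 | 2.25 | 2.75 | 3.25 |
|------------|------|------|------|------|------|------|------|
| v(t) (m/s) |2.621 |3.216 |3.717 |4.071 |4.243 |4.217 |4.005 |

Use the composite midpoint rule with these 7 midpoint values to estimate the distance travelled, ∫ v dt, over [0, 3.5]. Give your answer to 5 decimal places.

h = 0.5, n = 7.
h·[y(m₁) + y(m₂) + y(m₃) + y(m₄) + y(m₅) + y(m₆) + y(m₇)] = 0.5·(26.090) = 13.04500.

13.04500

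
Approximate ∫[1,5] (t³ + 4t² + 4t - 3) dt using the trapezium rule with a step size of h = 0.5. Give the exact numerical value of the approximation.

359.5

h = (5 − 1)/8 = 0.5.
Nodes t₀,…,t₈ = 1, 1.5, 2, 2.5, 3, 3.5, 4, 4.5, 5.
f(t) = t³ + 4t² + 4t - 3: f₀=6, f₁=15.375, f₂=29, f₃=47.625, f₄=72, f₅=102.875, f₆=141, f₇=187.125, f₈=242.
(h/2)·[f₀ + 2f₁ + 2f₂ + 2f₃ + 2f₄ + 2f₅ + 2f₆ + 2f₇ + f₈] = 0.25·(1438) = 359.5.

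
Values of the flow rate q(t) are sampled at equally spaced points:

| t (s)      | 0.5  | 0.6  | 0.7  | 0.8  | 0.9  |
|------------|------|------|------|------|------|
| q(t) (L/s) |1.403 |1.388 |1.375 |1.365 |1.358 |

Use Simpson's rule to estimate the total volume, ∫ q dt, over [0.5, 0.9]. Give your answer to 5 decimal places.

h = 0.1, n = 4.
(h/3)·[y₀ + 4y₁ + 2y₂ + 4y₃ + y₄] = 0.033333·(16.523) = 0.55077.

0.55077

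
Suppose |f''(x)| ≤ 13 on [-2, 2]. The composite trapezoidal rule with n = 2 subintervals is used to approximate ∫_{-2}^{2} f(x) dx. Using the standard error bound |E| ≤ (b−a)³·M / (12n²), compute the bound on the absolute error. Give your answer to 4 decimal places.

|E| ≤ (4)³·13 / (12·2²) = 832/48 = 17.3333.

17.3333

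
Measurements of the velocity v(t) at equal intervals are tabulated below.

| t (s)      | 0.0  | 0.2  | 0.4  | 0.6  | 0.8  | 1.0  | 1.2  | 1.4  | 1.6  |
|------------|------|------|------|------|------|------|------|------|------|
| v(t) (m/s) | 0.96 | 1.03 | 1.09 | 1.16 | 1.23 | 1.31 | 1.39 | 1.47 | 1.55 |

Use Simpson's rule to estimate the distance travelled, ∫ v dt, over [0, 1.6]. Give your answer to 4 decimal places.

h = 0.2, n = 8.
(h/3)·[y₀ + 4y₁ + 2y₂ + 4y₃ + 2y₄ + 4y₅ + 2y₆ + 4y₇ + y₈] = 0.066667·(29.81) = 1.9873.

1.9873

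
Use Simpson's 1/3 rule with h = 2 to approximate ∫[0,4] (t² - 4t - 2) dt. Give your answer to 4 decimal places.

h = (4 − 0)/2 = 2.
Nodes t₀,…,t₂ = 0, 2, 4.
f(t) = t² - 4t - 2: f₀=-2, f₁=-6, f₂=-2.
(h/3)·[f₀ + 4f₁ + f₂] = 0.666667·(-28) = -18.6667.

-18.6667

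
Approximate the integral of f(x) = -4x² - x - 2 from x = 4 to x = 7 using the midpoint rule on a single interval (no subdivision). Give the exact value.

-385.5

M = (b−a)·f(5.5) = 3·(-128.5) = -385.5.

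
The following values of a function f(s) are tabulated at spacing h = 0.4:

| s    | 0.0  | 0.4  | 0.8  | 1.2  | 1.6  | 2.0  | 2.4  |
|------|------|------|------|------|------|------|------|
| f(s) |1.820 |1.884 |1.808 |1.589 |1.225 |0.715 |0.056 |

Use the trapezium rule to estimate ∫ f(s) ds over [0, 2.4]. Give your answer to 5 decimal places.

h = 0.4, n = 6.
(h/2)·[y₀ + 2y₁ + 2y₂ + 2y₃ + 2y₄ + 2y₅ + y₆] = 0.2·(16.318) = 3.26360.

3.26360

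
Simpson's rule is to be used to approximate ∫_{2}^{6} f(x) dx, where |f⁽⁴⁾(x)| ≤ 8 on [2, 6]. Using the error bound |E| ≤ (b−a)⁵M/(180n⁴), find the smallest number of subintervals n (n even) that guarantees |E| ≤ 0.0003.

Need 8192/(180n⁴) ≤ 0.0003.
n⁴ ≥ 8192/(180·0.0003) = 151704 ⇒ n ≥ 19.7355, so the smallest even n is 20. (n must be even for Simpson's rule.)

20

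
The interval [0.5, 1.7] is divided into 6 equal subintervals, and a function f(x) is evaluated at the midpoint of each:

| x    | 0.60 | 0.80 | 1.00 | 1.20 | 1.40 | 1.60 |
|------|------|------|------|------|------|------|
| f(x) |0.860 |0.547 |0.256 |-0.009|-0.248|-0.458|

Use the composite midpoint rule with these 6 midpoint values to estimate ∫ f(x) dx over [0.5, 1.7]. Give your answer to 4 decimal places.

0.1896

h = 0.2, n = 6.
h·[y(m₁) + y(m₂) + y(m₃) + y(m₄) + y(m₅) + y(m₆)] = 0.2·(0.948) = 0.1896.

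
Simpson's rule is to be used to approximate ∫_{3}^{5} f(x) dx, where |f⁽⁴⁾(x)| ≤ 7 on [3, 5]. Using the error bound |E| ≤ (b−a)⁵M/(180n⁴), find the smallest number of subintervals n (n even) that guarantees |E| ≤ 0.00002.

Need 224/(180n⁴) ≤ 0.00002.
n⁴ ≥ 224/(180·0.00002) = 62222.2 ⇒ n ≥ 15.7938, so the smallest even n is 16. (n must be even for Simpson's rule.)

16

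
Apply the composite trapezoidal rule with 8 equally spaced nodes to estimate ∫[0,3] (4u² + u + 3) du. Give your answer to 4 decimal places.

49.8673

h = (3 − 0)/7 = 0.428571.
Nodes u₀,…,u₇ = 0, 0.428571, 0.857143, 1.285714, 1.714286, 2.142857, 2.571429, 3.
f(u) = 4u² + u + 3: f₀=3, f₁=4.163265, f₂=6.795918, f₃=10.897959, f₄=16.469388, f₅=23.510204, f₆=32.020408, f₇=42.
(h/2)·[f₀ + 2f₁ + 2f₂ + 2f₃ + 2f₄ + 2f₅ + 2f₆ + f₇] = 0.214286·(232.714286) = 49.8673.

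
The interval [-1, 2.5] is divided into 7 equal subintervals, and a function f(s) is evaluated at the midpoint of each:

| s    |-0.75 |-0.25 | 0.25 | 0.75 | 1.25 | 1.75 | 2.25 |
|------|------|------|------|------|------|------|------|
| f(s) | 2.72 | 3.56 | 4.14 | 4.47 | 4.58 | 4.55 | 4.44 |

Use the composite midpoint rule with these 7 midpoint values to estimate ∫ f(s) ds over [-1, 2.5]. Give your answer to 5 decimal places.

h = 0.5, n = 7.
h·[y(m₁) + y(m₂) + y(m₃) + y(m₄) + y(m₅) + y(m₆) + y(m₇)] = 0.5·(28.46) = 14.23000.

14.23000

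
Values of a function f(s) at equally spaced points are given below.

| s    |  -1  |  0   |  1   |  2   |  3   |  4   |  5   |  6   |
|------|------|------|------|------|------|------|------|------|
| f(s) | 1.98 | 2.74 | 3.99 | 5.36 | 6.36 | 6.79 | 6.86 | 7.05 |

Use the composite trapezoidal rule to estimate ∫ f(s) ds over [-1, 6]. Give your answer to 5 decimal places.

h = 1, n = 7.
(h/2)·[y₀ + 2y₁ + 2y₂ + 2y₃ + 2y₄ + 2y₅ + 2y₆ + y₇] = 0.5·(73.23) = 36.61500.

36.61500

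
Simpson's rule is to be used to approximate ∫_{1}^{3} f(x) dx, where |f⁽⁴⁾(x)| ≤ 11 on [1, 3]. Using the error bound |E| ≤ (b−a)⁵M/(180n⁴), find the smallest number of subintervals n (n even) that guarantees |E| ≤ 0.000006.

24

Need 352/(180n⁴) ≤ 0.000006.
n⁴ ≥ 352/(180·0.000006) = 325926 ⇒ n ≥ 23.8935, so the smallest even n is 24. (n must be even for Simpson's rule.)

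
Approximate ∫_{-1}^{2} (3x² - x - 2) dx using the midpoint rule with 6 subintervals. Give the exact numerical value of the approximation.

1.3125

h = (2 − (-1))/6 = 0.5.
Midpoints m₁,…,m₆ = -0.75, -0.25, 0.25, 0.75, 1.25, 1.75.
f(m₁)=0.4375, f(m₂)=-1.5625, f(m₃)=-2.0625, f(m₄)=-1.0625, f(m₅)=1.4375, f(m₆)=5.4375.
h·[f(m₁) + f(m₂) + f(m₃) + f(m₄) + f(m₅) + f(m₆)] = 0.5·(2.625) = 1.3125.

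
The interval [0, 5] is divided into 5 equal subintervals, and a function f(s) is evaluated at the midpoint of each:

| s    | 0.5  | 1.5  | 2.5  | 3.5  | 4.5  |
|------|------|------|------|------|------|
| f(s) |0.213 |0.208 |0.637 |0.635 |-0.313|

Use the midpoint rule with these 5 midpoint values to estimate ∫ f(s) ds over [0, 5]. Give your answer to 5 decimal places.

h = 1, n = 5.
h·[y(m₁) + y(m₂) + y(m₃) + y(m₄) + y(m₅)] = 1·(1.380) = 1.38000.

1.38000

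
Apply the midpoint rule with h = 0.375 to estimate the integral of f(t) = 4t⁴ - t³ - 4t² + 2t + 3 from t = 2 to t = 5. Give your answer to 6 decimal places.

2185.697937

h = (5 − 2)/8 = 0.375.
Midpoints m₁,…,m₈ = 2.1875, 2.5625, 2.9375, 3.3125, 3.6875, 4.0625, 4.4375, 4.8125.
f(m₁)=69.35772705078125, f(m₂)=137.50372314453125, f(m₃)=246.84405517578125, f(m₄)=410.98419189453125, f(m₅)=645.42803955078125, f(m₆)=967.57794189453125, f(m₇)=1396.73468017578125, f(m₈)=1954.09747314453125.
h·[f(m₁) + f(m₂) + f(m₃) + f(m₄) + f(m₅) + f(m₆) + f(m₇) + f(m₈)] = 0.375·(5828.52783203125) = 2185.697937.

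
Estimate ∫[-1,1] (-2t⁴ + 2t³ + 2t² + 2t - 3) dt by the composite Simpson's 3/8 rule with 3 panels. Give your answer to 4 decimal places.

h = (1 − (-1))/3 = 0.666667.
Nodes t₀,…,t₃ = -1, -0.333333, 0.333333, 1.
f(t) = -2t⁴ + 2t³ + 2t² + 2t - 3: f₀=-7, f₁=-3.543210, f₂=-2.061728, f₃=1.
(3h/8)·[f₀ + 3f₁ + 3f₂ + f₃] = 0.25·(-22.814815) = -5.7037.

-5.7037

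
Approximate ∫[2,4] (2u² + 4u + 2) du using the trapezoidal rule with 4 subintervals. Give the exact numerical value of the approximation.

h = (4 − 2)/4 = 0.5.
Nodes u₀,…,u₄ = 2, 2.5, 3, 3.5, 4.
f(u) = 2u² + 4u + 2: f₀=18, f₁=24.5, f₂=32, f₃=40.5, f₄=50.
(h/2)·[f₀ + 2f₁ + 2f₂ + 2f₃ + f₄] = 0.25·(262) = 65.5.

65.5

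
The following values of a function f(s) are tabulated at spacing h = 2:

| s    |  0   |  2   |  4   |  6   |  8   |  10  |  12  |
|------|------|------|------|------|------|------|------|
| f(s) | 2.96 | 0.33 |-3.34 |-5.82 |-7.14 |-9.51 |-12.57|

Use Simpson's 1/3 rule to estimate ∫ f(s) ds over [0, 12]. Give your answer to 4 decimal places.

h = 2, n = 6.
(h/3)·[y₀ + 4y₁ + 2y₂ + 4y₃ + 2y₄ + 4y₅ + y₆] = 0.666667·(-90.57) = -60.3800.

-60.3800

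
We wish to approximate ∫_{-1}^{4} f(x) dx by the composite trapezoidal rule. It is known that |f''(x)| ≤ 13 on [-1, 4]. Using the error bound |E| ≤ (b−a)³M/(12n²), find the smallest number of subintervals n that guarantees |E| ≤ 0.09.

Need 1625/(12n²) ≤ 0.09.
n² ≥ 1625/(12·0.09) = 1504.63 ⇒ n ≥ 38.7896, so the smallest n is 39.

39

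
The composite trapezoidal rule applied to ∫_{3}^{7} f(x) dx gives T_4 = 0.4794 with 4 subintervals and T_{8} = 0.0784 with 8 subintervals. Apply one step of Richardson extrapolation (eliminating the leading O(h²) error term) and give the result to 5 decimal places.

R = (4·T_{8} − T_4) / 3 = (4·0.0784 − 0.4794)/3 = (-0.1658)/3 = -0.05527.

-0.05527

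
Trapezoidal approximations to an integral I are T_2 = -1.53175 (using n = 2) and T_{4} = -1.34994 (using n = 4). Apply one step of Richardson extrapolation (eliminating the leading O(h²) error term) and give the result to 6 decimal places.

-1.289337

R = (4·T_{4} − T_2) / 3 = (4·(-1.34994) − (-1.53175))/3 = (-3.86801)/3 = -1.289337.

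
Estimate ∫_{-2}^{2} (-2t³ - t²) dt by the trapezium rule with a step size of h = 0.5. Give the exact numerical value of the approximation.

-5.5

h = (2 − (-2))/8 = 0.5.
Nodes t₀,…,t₈ = -2, -1.5, -1, -0.5, 0, 0.5, 1, 1.5, 2.
f(t) = -2t³ - t²: f₀=12, f₁=4.5, f₂=1, f₃=0, f₄=0, f₅=-0.5, f₆=-3, f₇=-9, f₈=-20.
(h/2)·[f₀ + 2f₁ + 2f₂ + 2f₃ + 2f₄ + 2f₅ + 2f₆ + 2f₇ + f₈] = 0.25·(-22) = -5.5.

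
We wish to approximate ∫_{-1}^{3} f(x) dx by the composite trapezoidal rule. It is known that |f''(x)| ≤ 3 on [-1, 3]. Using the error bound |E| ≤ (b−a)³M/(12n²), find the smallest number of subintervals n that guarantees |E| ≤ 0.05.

18

Need 192/(12n²) ≤ 0.05.
n² ≥ 192/(12·0.05) = 320 ⇒ n ≥ 17.8885, so the smallest n is 18.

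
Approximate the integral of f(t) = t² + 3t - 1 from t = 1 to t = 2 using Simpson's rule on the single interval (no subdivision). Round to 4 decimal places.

5.8333

S = (b−a)/6 · [f(1) + 4f(1.5) + f(2)] = 0.166667·[3 + 4·5.75 + 9] = 5.8333.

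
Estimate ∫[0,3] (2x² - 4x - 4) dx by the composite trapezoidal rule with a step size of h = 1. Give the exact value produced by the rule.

-11

h = (3 − 0)/3 = 1.
Nodes x₀,…,x₃ = 0, 1, 2, 3.
f(x) = 2x² - 4x - 4: f₀=-4, f₁=-6, f₂=-4, f₃=2.
(h/2)·[f₀ + 2f₁ + 2f₂ + f₃] = 0.5·(-22) = -11.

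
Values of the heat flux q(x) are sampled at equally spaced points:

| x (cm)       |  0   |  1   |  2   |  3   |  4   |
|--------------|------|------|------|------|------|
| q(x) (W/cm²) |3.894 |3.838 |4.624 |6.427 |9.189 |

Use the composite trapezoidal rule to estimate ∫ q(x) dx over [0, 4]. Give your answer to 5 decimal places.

h = 1, n = 4.
(h/2)·[y₀ + 2y₁ + 2y₂ + 2y₃ + y₄] = 0.5·(42.861) = 21.43050.

21.43050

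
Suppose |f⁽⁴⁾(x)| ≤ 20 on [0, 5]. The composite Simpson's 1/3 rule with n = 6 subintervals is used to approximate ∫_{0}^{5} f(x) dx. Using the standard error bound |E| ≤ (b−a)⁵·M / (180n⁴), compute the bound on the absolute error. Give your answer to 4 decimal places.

|E| ≤ (5)⁵·20 / (180·6⁴) = 62500/233280 = 0.2679.

0.2679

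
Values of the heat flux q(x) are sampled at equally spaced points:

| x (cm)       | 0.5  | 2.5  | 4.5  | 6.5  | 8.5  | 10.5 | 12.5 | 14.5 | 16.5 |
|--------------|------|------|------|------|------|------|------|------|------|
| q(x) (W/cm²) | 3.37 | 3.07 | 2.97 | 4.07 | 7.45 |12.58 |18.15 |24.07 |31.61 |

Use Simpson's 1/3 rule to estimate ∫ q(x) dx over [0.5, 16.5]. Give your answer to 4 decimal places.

178.1867

h = 2, n = 8.
(h/3)·[y₀ + 4y₁ + 2y₂ + 4y₃ + 2y₄ + 4y₅ + 2y₆ + 4y₇ + y₈] = 0.666667·(267.28) = 178.1867.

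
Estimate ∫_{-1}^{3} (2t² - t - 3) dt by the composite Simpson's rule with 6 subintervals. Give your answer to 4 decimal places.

2.6667

h = (3 − (-1))/6 = 0.666667.
Nodes t₀,…,t₆ = -1, -0.333333, 0.333333, 1, 1.666667, 2.333333, 3.
f(t) = 2t² - t - 3: f₀=0, f₁=-2.444444, f₂=-3.111111, f₃=-2, f₄=0.888889, f₅=5.555556, f₆=12.
(h/3)·[f₀ + 4f₁ + 2f₂ + 4f₃ + 2f₄ + 4f₅ + f₆] = 0.222222·(12) = 2.6667.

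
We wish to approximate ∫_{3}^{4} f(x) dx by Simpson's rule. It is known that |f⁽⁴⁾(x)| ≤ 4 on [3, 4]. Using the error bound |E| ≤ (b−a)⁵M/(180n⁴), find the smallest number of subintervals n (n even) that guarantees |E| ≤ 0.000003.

Need 4/(180n⁴) ≤ 0.000003.
n⁴ ≥ 4/(180·0.000003) = 7407.41 ⇒ n ≥ 9.2772, so the smallest even n is 10. (n must be even for Simpson's rule.)

10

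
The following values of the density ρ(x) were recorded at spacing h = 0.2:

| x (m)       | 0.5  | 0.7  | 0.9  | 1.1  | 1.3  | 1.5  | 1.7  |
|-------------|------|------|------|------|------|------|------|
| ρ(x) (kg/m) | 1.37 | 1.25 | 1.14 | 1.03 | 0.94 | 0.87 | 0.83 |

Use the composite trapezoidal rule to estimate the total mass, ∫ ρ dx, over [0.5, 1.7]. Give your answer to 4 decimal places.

1.2660

h = 0.2, n = 6.
(h/2)·[y₀ + 2y₁ + 2y₂ + 2y₃ + 2y₄ + 2y₅ + y₆] = 0.1·(12.66) = 1.2660.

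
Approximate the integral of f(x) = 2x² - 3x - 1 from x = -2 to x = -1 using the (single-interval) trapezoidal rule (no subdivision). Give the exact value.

T = (b−a)/2 · [f(-2) + f(-1)] = 0.5·[13 + 4] = 8.5.

8.5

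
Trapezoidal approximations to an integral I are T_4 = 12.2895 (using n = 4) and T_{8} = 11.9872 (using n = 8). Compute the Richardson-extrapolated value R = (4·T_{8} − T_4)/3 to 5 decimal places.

11.88643

R = (4·T_{8} − T_4) / 3 = (4·11.9872 − 12.2895)/3 = (35.6593)/3 = 11.88643.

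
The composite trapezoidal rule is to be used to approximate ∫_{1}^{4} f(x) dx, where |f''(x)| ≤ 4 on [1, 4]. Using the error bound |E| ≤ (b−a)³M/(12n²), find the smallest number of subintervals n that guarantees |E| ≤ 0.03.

18

Need 108/(12n²) ≤ 0.03.
n² ≥ 108/(12·0.03) = 300 ⇒ n ≥ 17.3205, so the smallest n is 18.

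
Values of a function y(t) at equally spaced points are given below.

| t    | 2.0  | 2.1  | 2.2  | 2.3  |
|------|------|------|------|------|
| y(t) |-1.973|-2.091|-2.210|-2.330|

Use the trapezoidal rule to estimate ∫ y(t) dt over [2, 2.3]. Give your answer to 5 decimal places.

h = 0.1, n = 3.
(h/2)·[y₀ + 2y₁ + 2y₂ + y₃] = 0.05·(-12.905) = -0.64525.

-0.64525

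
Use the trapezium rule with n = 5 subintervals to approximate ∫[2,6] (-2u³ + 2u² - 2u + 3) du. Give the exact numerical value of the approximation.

h = (6 − 2)/5 = 0.8.
Nodes u₀,…,u₅ = 2, 2.8, 3.6, 4.4, 5.2, 6.
f(u) = -2u³ + 2u² - 2u + 3: f₀=-9, f₁=-30.824, f₂=-71.592, f₃=-137.448, f₄=-234.536, f₅=-369.
(h/2)·[f₀ + 2f₁ + 2f₂ + 2f₃ + 2f₄ + f₅] = 0.4·(-1326.8) = -530.72.

-530.72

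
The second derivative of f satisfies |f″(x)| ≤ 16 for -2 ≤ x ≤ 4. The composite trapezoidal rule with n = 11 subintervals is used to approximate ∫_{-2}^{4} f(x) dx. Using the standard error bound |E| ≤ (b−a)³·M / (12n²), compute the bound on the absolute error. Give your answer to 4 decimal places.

|E| ≤ (6)³·16 / (12·11²) = 3456/1452 = 2.3802.

2.3802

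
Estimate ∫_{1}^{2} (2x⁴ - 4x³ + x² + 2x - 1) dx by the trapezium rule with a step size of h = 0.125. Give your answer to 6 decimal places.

1.761963

h = (2 − 1)/8 = 0.125.
Nodes x₀,…,x₈ = 1, 1.125, 1.25, 1.375, 1.5, 1.625, 1.75, 1.875, 2.
f(x) = 2x⁴ - 4x³ + x² + 2x - 1: f₀=0, f₁=0.02392578125, f₂=0.1328125, f₃=0.39111328125, f₄=0.875, f₅=1.67236328125, f₆=2.8828125, f₇=4.61767578125, f₈=7.
(h/2)·[f₀ + 2f₁ + 2f₂ + 2f₃ + 2f₄ + 2f₅ + 2f₆ + 2f₇ + f₈] = 0.0625·(28.19140625) = 1.761963.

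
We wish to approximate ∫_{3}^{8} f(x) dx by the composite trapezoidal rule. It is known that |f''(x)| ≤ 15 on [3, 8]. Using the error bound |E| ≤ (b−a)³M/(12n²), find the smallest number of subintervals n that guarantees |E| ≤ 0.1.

Need 1875/(12n²) ≤ 0.1.
n² ≥ 1875/(12·0.1) = 1562.5 ⇒ n ≥ 39.5285, so the smallest n is 40.

40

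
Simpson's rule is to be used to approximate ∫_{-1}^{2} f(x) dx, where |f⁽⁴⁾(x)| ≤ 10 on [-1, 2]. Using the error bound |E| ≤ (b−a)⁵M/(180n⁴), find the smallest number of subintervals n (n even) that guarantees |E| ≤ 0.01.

Need 2430/(180n⁴) ≤ 0.01.
n⁴ ≥ 2430/(180·0.01) = 1350 ⇒ n ≥ 6.0615, so the smallest even n is 8. (n must be even for Simpson's rule.)

8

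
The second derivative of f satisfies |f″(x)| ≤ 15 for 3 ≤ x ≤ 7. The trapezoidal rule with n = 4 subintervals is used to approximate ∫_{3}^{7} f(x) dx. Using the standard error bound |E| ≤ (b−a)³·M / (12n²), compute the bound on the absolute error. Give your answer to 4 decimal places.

5.0000

|E| ≤ (4)³·15 / (12·4²) = 960/192 = 5.0000.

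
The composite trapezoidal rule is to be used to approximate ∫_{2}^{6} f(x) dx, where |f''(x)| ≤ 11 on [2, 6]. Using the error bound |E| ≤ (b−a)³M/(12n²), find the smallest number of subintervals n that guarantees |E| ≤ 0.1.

Need 704/(12n²) ≤ 0.1.
n² ≥ 704/(12·0.1) = 586.667 ⇒ n ≥ 24.2212, so the smallest n is 25.

25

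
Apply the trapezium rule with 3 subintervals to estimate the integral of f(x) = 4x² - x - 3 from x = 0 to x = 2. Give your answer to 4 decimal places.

3.2593

h = (2 − 0)/3 = 0.666667.
Nodes x₀,…,x₃ = 0, 0.666667, 1.333333, 2.
f(x) = 4x² - x - 3: f₀=-3, f₁=-1.888889, f₂=2.777778, f₃=11.
(h/2)·[f₀ + 2f₁ + 2f₂ + f₃] = 0.333333·(9.777778) = 3.2593.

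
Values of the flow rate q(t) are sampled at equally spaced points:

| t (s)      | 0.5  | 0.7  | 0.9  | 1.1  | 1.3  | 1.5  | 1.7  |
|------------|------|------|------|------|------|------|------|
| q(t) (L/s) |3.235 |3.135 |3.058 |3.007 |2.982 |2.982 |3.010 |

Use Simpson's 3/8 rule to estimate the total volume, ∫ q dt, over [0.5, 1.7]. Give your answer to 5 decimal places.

h = 0.2, n = 6.
(3h/8)·[y₀ + 3y₁ + 3y₂ + 2y₃ + 3y₄ + 3y₅ + y₆] = 0.075·(48.730) = 3.65475.

3.65475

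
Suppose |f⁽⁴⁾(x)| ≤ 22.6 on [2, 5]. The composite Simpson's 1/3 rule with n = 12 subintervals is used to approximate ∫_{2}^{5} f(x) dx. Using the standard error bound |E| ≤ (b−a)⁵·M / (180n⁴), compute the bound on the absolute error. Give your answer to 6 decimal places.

0.001471

|E| ≤ (3)⁵·22.6 / (180·12⁴) = 5491.8/3732480 = 0.001471.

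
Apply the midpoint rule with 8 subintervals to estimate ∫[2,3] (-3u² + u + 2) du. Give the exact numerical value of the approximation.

-14.49609375

h = (3 − 2)/8 = 0.125.
Midpoints m₁,…,m₈ = 2.0625, 2.1875, 2.3125, 2.4375, 2.5625, 2.6875, 2.8125, 2.9375.
f(m₁)=-8.69921875, f(m₂)=-10.16796875, f(m₃)=-11.73046875, f(m₄)=-13.38671875, f(m₅)=-15.13671875, f(m₆)=-16.98046875, f(m₇)=-18.91796875, f(m₈)=-20.94921875.
h·[f(m₁) + f(m₂) + f(m₃) + f(m₄) + f(m₅) + f(m₆) + f(m₇) + f(m₈)] = 0.125·(-115.96875) = -14.49609375.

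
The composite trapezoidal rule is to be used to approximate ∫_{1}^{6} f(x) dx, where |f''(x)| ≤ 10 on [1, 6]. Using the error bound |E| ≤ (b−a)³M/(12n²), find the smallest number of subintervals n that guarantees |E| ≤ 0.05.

Need 1250/(12n²) ≤ 0.05.
n² ≥ 1250/(12·0.05) = 2083.33 ⇒ n ≥ 45.6435, so the smallest n is 46.

46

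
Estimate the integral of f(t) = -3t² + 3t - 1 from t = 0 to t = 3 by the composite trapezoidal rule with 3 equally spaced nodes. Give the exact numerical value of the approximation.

-19.875

h = (3 − 0)/2 = 1.5.
Nodes t₀,…,t₂ = 0, 1.5, 3.
f(t) = -3t² + 3t - 1: f₀=-1, f₁=-3.25, f₂=-19.
(h/2)·[f₀ + 2f₁ + f₂] = 0.75·(-26.5) = -19.875.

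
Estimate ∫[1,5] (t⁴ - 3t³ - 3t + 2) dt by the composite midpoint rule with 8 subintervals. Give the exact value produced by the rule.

125.890625

h = (5 − 1)/8 = 0.5.
Midpoints m₁,…,m₈ = 1.25, 1.75, 2.25, 2.75, 3.25, 3.75, 4.25, 4.75.
f(m₁)=-5.16796875, f(m₂)=-9.94921875, f(m₃)=-13.29296875, f(m₄)=-11.44921875, f(m₅)=0.83203125, f(m₆)=30.30078125, f(m₇)=85.20703125, f(m₈)=175.30078125.
h·[f(m₁) + f(m₂) + f(m₃) + f(m₄) + f(m₅) + f(m₆) + f(m₇) + f(m₈)] = 0.5·(251.78125) = 125.890625.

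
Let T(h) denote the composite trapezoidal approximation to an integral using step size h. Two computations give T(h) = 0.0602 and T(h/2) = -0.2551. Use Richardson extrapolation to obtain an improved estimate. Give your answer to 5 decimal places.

-0.36020

R = (4·T(h/2) − T(h)) / 3 = (4·(-0.2551) − 0.0602)/3 = (-1.0806)/3 = -0.36020.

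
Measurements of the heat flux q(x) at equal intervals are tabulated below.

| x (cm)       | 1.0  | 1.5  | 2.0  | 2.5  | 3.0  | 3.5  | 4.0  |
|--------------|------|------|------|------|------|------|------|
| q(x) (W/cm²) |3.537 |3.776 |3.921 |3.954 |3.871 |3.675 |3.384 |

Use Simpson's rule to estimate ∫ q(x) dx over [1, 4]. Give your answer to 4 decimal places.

h = 0.5, n = 6.
(h/3)·[y₀ + 4y₁ + 2y₂ + 4y₃ + 2y₄ + 4y₅ + y₆] = 0.166667·(68.125) = 11.3542.

11.3542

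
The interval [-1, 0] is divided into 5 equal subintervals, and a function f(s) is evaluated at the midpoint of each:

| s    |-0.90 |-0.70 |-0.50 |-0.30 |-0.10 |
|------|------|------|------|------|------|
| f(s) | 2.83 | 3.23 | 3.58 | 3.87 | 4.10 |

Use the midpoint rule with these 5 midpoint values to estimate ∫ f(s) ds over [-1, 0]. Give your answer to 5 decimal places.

3.52200

h = 0.2, n = 5.
h·[y(m₁) + y(m₂) + y(m₃) + y(m₄) + y(m₅)] = 0.2·(17.61) = 3.52200.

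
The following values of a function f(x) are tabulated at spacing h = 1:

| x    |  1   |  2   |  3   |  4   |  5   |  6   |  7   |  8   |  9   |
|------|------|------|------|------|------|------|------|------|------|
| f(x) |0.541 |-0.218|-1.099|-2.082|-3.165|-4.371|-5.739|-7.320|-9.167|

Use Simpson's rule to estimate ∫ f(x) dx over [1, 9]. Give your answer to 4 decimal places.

-28.1987

h = 1, n = 8.
(h/3)·[y₀ + 4y₁ + 2y₂ + 4y₃ + 2y₄ + 4y₅ + 2y₆ + 4y₇ + y₈] = 0.333333·(-84.596) = -28.1987.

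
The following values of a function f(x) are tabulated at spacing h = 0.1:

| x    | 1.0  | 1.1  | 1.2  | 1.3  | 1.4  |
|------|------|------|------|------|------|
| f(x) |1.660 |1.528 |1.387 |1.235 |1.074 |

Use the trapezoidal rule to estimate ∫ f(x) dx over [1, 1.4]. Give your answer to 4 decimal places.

h = 0.1, n = 4.
(h/2)·[y₀ + 2y₁ + 2y₂ + 2y₃ + y₄] = 0.05·(11.034) = 0.5517.

0.5517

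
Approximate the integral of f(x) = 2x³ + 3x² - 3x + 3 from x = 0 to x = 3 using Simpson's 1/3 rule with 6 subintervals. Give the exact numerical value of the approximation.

h = (3 − 0)/6 = 0.5.
Nodes x₀,…,x₆ = 0, 0.5, 1, 1.5, 2, 2.5, 3.
f(x) = 2x³ + 3x² - 3x + 3: f₀=3, f₁=2.5, f₂=5, f₃=12, f₄=25, f₅=45.5, f₆=75.
(h/3)·[f₀ + 4f₁ + 2f₂ + 4f₃ + 2f₄ + 4f₅ + f₆] = 0.166667·(378) = 63.

63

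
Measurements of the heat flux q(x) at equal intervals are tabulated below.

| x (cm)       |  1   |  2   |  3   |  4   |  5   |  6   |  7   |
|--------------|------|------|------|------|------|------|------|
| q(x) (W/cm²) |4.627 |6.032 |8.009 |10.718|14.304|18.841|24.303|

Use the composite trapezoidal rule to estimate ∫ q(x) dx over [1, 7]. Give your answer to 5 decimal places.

72.36900

h = 1, n = 6.
(h/2)·[y₀ + 2y₁ + 2y₂ + 2y₃ + 2y₄ + 2y₅ + y₆] = 0.5·(144.738) = 72.36900.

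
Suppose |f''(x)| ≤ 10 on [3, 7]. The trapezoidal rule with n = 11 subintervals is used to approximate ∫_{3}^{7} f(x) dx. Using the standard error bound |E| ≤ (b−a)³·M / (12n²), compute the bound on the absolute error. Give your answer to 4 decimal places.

|E| ≤ (4)³·10 / (12·11²) = 640/1452 = 0.4408.

0.4408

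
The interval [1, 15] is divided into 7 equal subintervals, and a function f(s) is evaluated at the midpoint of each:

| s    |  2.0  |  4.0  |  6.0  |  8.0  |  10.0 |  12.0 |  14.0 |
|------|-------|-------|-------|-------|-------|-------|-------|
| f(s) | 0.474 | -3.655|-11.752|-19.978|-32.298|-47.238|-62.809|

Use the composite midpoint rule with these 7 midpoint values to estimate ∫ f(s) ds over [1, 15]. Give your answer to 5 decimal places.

-354.51200

h = 2, n = 7.
h·[y(m₁) + y(m₂) + y(m₃) + y(m₄) + y(m₅) + y(m₆) + y(m₇)] = 2·(-177.256) = -354.51200.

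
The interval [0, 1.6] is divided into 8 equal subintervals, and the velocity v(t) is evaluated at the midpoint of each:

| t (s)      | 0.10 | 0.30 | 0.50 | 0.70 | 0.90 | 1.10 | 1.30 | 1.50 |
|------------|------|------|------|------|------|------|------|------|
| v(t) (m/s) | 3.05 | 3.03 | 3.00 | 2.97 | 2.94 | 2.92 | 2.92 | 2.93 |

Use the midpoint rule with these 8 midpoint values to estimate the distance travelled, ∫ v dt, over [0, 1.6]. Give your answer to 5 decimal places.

4.75200

h = 0.2, n = 8.
h·[y(m₁) + y(m₂) + y(m₃) + y(m₄) + y(m₅) + y(m₆) + y(m₇) + y(m₈)] = 0.2·(23.76) = 4.75200.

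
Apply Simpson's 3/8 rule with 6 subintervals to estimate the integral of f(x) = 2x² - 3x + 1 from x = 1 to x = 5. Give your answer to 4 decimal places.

50.6667

h = (5 − 1)/6 = 0.666667.
Nodes x₀,…,x₆ = 1, 1.666667, 2.333333, 3, 3.666667, 4.333333, 5.
f(x) = 2x² - 3x + 1: f₀=0, f₁=1.555556, f₂=4.888889, f₃=10, f₄=16.888889, f₅=25.555556, f₆=36.
(3h/8)·[f₀ + 3f₁ + 3f₂ + 2f₃ + 3f₄ + 3f₅ + f₆] = 0.25·(202.666667) = 50.6667.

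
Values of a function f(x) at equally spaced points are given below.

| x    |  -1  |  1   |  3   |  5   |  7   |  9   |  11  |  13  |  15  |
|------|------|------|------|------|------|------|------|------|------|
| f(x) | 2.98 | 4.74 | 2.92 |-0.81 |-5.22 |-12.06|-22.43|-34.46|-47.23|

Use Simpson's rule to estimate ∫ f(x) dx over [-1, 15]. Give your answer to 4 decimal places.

-176.0467

h = 2, n = 8.
(h/3)·[y₀ + 4y₁ + 2y₂ + 4y₃ + 2y₄ + 4y₅ + 2y₆ + 4y₇ + y₈] = 0.666667·(-264.07) = -176.0467.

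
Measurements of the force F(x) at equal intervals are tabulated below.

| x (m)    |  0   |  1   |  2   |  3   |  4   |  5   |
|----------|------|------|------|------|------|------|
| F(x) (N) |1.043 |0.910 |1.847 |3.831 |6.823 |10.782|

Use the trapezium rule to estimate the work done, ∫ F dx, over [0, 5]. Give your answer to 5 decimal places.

19.32350

h = 1, n = 5.
(h/2)·[y₀ + 2y₁ + 2y₂ + 2y₃ + 2y₄ + y₅] = 0.5·(38.647) = 19.32350.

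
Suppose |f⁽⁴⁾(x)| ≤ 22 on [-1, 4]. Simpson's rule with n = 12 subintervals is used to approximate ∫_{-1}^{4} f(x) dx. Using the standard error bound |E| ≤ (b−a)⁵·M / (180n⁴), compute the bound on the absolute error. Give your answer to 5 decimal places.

0.01842

|E| ≤ (5)⁵·22 / (180·12⁴) = 68750/3732480 = 0.01842.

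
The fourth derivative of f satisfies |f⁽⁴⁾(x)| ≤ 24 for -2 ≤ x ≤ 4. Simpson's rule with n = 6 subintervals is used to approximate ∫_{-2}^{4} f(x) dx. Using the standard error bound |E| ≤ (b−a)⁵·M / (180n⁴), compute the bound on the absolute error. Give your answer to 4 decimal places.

|E| ≤ (6)⁵·24 / (180·6⁴) = 186624/233280 = 0.8000.

0.8000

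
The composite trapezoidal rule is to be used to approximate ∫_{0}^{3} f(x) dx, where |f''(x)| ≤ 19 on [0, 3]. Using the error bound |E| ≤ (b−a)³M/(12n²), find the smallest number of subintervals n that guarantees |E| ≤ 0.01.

Need 513/(12n²) ≤ 0.01.
n² ≥ 513/(12·0.01) = 4275 ⇒ n ≥ 65.3835, so the smallest n is 66.

66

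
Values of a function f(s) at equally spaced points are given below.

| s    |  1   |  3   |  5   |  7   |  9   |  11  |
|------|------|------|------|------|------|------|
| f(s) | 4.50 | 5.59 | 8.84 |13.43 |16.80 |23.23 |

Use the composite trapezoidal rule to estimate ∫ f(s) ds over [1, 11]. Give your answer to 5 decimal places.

h = 2, n = 5.
(h/2)·[y₀ + 2y₁ + 2y₂ + 2y₃ + 2y₄ + y₅] = 1·(117.05) = 117.05000.

117.05000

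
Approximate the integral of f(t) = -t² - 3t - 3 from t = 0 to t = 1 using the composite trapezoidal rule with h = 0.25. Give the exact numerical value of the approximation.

h = (1 − 0)/4 = 0.25.
Nodes t₀,…,t₄ = 0, 0.25, 0.5, 0.75, 1.
f(t) = -t² - 3t - 3: f₀=-3, f₁=-3.8125, f₂=-4.75, f₃=-5.8125, f₄=-7.
(h/2)·[f₀ + 2f₁ + 2f₂ + 2f₃ + f₄] = 0.125·(-38.75) = -4.84375.

-4.84375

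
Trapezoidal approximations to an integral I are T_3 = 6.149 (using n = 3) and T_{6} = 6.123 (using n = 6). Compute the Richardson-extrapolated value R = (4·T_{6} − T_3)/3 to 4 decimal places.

6.1143

R = (4·T_{6} − T_3) / 3 = (4·6.123 − 6.149)/3 = (18.343)/3 = 6.1143.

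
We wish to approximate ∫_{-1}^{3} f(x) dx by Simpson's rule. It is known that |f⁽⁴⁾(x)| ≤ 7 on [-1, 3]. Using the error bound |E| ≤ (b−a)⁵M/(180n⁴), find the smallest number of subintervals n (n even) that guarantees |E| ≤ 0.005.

Need 7168/(180n⁴) ≤ 0.005.
n⁴ ≥ 7168/(180·0.005) = 7964.44 ⇒ n ≥ 9.4469, so the smallest even n is 10. (n must be even for Simpson's rule.)

10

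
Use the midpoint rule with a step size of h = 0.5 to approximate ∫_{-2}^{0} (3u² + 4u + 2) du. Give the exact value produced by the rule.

3.875

h = (0 − (-2))/4 = 0.5.
Midpoints m₁,…,m₄ = -1.75, -1.25, -0.75, -0.25.
f(m₁)=4.1875, f(m₂)=1.6875, f(m₃)=0.6875, f(m₄)=1.1875.
h·[f(m₁) + f(m₂) + f(m₃) + f(m₄)] = 0.5·(7.75) = 3.875.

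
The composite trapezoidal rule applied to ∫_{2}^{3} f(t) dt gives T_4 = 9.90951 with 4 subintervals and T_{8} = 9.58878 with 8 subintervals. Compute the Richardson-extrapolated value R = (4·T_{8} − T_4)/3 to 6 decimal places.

R = (4·T_{8} − T_4) / 3 = (4·9.58878 − 9.90951)/3 = (28.44561)/3 = 9.481870.

9.481870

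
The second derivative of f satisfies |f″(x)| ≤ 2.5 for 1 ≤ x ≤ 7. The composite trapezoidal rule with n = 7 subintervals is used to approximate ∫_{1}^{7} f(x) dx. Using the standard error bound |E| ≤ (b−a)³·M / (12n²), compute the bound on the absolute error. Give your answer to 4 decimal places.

|E| ≤ (6)³·2.5 / (12·7²) = 540/588 = 0.9184.

0.9184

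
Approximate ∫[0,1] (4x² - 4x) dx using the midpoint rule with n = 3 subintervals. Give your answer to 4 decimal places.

-0.7037

h = (1 − 0)/3 = 0.333333.
Midpoints m₁,…,m₃ = 0.166667, 0.5, 0.833333.
f(m₁)=-0.555556, f(m₂)=-1, f(m₃)=-0.555556.
h·[f(m₁) + f(m₂) + f(m₃)] = 0.333333·(-2.111111) = -0.7037.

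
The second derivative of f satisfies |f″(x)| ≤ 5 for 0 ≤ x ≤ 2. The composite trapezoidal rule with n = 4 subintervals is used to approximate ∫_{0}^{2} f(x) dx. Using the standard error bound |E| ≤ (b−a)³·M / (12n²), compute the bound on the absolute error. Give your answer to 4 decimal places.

0.2083

|E| ≤ (2)³·5 / (12·4²) = 40/192 = 0.2083.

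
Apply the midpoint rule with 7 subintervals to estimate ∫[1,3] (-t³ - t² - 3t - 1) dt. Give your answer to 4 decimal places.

-42.5714

h = (3 − 1)/7 = 0.285714.
Midpoints m₁,…,m₇ = 1.142857, 1.428571, 1.714286, 2, 2.285714, 2.571429, 2.857143.
f(m₁)=-7.227405, f(m₂)=-10.241983, f(m₃)=-14.119534, f(m₄)=-19, f(m₅)=-25.023324, f(m₆)=-32.329446, f(m₇)=-41.058309.
h·[f(m₁) + f(m₂) + f(m₃) + f(m₄) + f(m₅) + f(m₆) + f(m₇)] = 0.285714·(-149) = -42.5714.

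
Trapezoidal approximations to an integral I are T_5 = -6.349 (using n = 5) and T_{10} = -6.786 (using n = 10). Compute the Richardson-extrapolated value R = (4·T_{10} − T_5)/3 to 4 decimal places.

-6.9317

R = (4·T_{10} − T_5) / 3 = (4·(-6.786) − (-6.349))/3 = (-20.795)/3 = -6.9317.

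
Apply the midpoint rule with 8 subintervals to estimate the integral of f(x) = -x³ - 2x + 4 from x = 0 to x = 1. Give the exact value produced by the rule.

2.751953125

h = (1 − 0)/8 = 0.125.
Midpoints m₁,…,m₈ = 0.0625, 0.1875, 0.3125, 0.4375, 0.5625, 0.6875, 0.8125, 0.9375.
f(m₁)=3.874755859375, f(m₂)=3.618408203125, f(m₃)=3.344482421875, f(m₄)=3.041259765625, f(m₅)=2.697021484375, f(m₆)=2.300048828125, f(m₇)=1.838623046875, f(m₈)=1.301025390625.
h·[f(m₁) + f(m₂) + f(m₃) + f(m₄) + f(m₅) + f(m₆) + f(m₇) + f(m₈)] = 0.125·(22.015625) = 2.751953125.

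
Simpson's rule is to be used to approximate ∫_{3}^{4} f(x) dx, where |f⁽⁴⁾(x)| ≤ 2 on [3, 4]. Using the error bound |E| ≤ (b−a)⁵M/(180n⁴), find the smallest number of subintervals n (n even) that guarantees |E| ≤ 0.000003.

8

Need 2/(180n⁴) ≤ 0.000003.
n⁴ ≥ 2/(180·0.000003) = 3703.7 ⇒ n ≥ 7.8012, so the smallest even n is 8. (n must be even for Simpson's rule.)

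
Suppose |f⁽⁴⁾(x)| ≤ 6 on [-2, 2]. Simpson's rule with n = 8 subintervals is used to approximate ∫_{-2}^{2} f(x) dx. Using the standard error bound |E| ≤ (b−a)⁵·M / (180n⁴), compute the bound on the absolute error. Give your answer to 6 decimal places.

|E| ≤ (4)⁵·6 / (180·8⁴) = 6144/737280 = 0.008333.

0.008333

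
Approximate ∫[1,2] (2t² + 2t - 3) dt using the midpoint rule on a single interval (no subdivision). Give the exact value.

M = (b−a)·f(1.5) = 1·(4.5) = 4.5.

4.5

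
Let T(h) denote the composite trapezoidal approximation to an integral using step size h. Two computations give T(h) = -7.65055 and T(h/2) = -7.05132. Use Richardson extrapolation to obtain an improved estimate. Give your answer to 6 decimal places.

R = (4·T(h/2) − T(h)) / 3 = (4·(-7.05132) − (-7.65055))/3 = (-20.55473)/3 = -6.851577.

-6.851577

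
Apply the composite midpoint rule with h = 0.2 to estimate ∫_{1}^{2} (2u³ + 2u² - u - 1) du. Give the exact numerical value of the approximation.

9.63

h = (2 − 1)/5 = 0.2.
Midpoints m₁,…,m₅ = 1.1, 1.3, 1.5, 1.7, 1.9.
f(m₁)=2.982, f(m₂)=5.474, f(m₃)=8.75, f(m₄)=12.906, f(m₅)=18.038.
h·[f(m₁) + f(m₂) + f(m₃) + f(m₄) + f(m₅)] = 0.2·(48.15) = 9.63.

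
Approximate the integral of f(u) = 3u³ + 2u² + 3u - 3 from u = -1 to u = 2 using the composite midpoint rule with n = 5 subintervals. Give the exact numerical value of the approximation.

12.165

h = (2 − (-1))/5 = 0.6.
Midpoints m₁,…,m₅ = -0.7, -0.1, 0.5, 1.1, 1.7.
f(m₁)=-5.149, f(m₂)=-3.283, f(m₃)=-0.625, f(m₄)=6.713, f(m₅)=22.619.
h·[f(m₁) + f(m₂) + f(m₃) + f(m₄) + f(m₅)] = 0.6·(20.275) = 12.165.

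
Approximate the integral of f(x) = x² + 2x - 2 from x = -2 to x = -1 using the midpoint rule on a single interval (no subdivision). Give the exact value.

-2.75

M = (b−a)·f(-1.5) = 1·(-2.75) = -2.75.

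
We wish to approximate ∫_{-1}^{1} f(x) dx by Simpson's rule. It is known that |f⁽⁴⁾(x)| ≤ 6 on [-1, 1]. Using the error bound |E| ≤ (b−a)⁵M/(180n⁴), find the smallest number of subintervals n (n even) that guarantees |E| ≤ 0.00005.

Need 192/(180n⁴) ≤ 0.00005.
n⁴ ≥ 192/(180·0.00005) = 21333.3 ⇒ n ≥ 12.0855, so the smallest even n is 14. (n must be even for Simpson's rule.)

14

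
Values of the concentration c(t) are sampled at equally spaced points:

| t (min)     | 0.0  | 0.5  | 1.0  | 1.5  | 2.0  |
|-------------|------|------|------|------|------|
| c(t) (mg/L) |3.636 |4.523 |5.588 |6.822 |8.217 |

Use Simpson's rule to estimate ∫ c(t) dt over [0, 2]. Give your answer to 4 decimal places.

11.4015

h = 0.5, n = 4.
(h/3)·[y₀ + 4y₁ + 2y₂ + 4y₃ + y₄] = 0.166667·(68.409) = 11.4015.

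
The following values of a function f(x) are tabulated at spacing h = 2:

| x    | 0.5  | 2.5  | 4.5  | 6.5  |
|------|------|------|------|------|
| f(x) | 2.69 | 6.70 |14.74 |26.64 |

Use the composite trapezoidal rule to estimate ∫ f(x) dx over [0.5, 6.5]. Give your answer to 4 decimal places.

72.2100

h = 2, n = 3.
(h/2)·[y₀ + 2y₁ + 2y₂ + y₃] = 1·(72.21) = 72.2100.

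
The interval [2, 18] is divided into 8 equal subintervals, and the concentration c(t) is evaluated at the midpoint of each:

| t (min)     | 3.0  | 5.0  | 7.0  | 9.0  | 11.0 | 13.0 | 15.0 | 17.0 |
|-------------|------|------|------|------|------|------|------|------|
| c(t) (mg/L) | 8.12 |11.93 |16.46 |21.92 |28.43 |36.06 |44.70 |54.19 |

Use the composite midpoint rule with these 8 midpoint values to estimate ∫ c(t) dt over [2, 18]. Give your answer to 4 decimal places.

443.6200

h = 2, n = 8.
h·[y(m₁) + y(m₂) + y(m₃) + y(m₄) + y(m₅) + y(m₆) + y(m₇) + y(m₈)] = 2·(221.81) = 443.6200.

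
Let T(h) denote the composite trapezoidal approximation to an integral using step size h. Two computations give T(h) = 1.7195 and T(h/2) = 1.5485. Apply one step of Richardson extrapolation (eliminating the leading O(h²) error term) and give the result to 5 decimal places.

R = (4·T(h/2) − T(h)) / 3 = (4·1.5485 − 1.7195)/3 = (4.4745)/3 = 1.49150.

1.49150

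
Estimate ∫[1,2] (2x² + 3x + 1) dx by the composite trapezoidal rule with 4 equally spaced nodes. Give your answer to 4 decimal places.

h = (2 − 1)/3 = 0.333333.
Nodes x₀,…,x₃ = 1, 1.333333, 1.666667, 2.
f(x) = 2x² + 3x + 1: f₀=6, f₁=8.555556, f₂=11.555556, f₃=15.
(h/2)·[f₀ + 2f₁ + 2f₂ + f₃] = 0.166667·(61.222222) = 10.2037.

10.2037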